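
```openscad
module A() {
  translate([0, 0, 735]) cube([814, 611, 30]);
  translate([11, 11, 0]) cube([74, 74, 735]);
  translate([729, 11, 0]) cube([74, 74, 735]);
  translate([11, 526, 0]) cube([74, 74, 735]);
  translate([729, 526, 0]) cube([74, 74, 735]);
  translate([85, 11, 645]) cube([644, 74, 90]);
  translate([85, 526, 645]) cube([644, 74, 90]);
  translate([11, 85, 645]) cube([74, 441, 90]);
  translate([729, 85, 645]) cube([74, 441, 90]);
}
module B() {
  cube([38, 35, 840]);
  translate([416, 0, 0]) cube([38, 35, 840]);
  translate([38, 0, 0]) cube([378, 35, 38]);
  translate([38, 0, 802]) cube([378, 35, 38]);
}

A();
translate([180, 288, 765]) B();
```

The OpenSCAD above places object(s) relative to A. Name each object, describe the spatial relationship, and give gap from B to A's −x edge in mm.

A is a table. B is a picture frame. The picture frame is on top of the table, centred. The gap from the picture frame to the table's −x edge is 180 mm.

The picture frame's min-x is at 180; the table's min-x is 0; gap = 180 mm.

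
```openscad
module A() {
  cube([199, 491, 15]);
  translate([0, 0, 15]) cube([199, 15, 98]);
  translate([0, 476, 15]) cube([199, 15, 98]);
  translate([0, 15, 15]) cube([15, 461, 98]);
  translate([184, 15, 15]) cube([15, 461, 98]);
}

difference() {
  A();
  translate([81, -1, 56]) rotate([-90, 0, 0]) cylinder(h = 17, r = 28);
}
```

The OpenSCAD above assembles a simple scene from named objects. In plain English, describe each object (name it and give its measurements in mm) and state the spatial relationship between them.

A is an open storage box with external size 199×491×113 mm and wall thickness 15 mm (the base is also 15 mm thick). The base covers the whole footprint; the four walls stand on the base, with the y-facing walls full-width and the x-facing walls fitting between their inner faces.

The open box has a circular hole of radius 28 mm through its front wall, centred at (x = 81, z = 56).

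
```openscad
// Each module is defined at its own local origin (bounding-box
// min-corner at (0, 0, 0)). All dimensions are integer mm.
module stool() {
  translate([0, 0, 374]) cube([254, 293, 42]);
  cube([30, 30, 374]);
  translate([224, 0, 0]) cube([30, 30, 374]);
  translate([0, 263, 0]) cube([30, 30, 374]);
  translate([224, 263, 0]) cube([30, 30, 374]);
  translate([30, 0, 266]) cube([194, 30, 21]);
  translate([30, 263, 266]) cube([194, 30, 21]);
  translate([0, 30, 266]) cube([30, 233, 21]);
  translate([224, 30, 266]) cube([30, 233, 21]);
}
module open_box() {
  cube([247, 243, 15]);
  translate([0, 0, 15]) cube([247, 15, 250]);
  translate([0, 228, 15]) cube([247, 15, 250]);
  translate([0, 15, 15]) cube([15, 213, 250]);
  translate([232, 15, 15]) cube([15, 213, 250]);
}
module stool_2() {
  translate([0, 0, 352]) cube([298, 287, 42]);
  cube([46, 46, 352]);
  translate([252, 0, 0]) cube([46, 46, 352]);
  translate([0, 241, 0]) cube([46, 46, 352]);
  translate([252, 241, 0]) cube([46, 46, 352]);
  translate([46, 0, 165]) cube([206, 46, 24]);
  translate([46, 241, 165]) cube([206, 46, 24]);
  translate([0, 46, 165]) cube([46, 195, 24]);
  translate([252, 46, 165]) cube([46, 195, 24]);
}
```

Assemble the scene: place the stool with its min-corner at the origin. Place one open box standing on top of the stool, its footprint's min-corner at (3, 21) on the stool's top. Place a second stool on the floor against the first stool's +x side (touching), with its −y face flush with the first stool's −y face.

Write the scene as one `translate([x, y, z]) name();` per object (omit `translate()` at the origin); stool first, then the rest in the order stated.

stool();
translate([3, 21, 416]) open_box();
translate([254, 0, 0]) stool_2();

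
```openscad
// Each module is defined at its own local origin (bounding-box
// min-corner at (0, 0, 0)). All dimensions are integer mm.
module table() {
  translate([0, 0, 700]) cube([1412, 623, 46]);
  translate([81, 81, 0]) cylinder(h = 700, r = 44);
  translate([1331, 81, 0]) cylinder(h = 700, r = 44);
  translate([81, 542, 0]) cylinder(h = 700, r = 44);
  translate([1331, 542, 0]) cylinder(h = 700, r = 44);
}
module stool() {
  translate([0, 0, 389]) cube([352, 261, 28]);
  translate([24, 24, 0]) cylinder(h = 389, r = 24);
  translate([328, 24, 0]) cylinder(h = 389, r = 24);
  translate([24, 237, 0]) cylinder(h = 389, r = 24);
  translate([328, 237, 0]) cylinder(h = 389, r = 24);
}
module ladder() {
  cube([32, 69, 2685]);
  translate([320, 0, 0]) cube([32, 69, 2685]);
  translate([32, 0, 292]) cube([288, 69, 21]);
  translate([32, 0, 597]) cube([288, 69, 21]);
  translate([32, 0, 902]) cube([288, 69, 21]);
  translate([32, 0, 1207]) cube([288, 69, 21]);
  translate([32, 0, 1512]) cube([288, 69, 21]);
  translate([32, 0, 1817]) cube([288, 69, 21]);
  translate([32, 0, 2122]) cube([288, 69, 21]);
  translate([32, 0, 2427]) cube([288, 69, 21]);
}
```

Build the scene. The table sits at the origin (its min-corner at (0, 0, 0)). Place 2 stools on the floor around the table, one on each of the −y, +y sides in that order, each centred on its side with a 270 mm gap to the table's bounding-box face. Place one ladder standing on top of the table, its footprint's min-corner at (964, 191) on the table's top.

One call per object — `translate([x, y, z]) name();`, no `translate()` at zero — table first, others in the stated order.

table();
translate([530, -531, 0]) stool();
translate([530, 893, 0]) stool();
translate([964, 191, 746]) ladder();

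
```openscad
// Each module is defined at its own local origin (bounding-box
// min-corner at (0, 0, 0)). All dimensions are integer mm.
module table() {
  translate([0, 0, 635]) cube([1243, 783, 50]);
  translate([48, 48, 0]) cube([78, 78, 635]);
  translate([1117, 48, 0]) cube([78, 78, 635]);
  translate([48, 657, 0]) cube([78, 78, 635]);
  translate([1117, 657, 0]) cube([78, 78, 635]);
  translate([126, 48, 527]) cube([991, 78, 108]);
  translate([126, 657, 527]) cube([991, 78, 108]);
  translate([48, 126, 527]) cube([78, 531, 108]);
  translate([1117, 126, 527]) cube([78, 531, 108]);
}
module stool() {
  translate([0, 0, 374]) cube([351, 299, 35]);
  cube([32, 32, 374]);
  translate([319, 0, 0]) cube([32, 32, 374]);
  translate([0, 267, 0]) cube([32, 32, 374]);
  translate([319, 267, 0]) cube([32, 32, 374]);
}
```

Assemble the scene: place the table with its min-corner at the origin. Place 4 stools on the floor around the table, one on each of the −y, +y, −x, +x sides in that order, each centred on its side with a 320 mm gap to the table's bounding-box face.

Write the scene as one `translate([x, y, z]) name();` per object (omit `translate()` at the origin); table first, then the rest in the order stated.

table();
translate([446, -619, 0]) stool();
translate([446, 1103, 0]) stool();
translate([-671, 242, 0]) stool();
translate([1563, 242, 0]) stool();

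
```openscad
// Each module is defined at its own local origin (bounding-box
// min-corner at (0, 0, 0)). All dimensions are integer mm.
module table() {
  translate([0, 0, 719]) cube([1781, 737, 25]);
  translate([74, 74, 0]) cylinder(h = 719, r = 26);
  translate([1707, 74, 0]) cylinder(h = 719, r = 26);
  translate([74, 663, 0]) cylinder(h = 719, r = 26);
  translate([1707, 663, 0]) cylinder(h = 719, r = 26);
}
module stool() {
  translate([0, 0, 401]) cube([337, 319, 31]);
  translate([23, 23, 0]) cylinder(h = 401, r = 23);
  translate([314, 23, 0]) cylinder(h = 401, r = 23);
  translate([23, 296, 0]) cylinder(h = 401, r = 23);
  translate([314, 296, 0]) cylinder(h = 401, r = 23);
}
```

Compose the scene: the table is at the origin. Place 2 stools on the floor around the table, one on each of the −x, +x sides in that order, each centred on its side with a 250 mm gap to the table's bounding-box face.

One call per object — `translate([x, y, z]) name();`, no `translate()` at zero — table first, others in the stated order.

table();
translate([-587, 209, 0]) stool();
translate([2031, 209, 0]) stool();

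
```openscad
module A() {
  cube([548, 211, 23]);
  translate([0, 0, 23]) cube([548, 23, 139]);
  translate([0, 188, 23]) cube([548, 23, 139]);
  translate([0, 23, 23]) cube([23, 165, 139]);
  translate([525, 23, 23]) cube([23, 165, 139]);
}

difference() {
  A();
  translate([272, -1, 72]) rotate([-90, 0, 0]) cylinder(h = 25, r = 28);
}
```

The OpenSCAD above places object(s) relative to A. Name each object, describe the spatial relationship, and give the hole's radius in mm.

A is an open box. The open box has a circular hole through its front wall. The hole's radius is 28 mm.

The subtracted cylinder has r = 28 mm.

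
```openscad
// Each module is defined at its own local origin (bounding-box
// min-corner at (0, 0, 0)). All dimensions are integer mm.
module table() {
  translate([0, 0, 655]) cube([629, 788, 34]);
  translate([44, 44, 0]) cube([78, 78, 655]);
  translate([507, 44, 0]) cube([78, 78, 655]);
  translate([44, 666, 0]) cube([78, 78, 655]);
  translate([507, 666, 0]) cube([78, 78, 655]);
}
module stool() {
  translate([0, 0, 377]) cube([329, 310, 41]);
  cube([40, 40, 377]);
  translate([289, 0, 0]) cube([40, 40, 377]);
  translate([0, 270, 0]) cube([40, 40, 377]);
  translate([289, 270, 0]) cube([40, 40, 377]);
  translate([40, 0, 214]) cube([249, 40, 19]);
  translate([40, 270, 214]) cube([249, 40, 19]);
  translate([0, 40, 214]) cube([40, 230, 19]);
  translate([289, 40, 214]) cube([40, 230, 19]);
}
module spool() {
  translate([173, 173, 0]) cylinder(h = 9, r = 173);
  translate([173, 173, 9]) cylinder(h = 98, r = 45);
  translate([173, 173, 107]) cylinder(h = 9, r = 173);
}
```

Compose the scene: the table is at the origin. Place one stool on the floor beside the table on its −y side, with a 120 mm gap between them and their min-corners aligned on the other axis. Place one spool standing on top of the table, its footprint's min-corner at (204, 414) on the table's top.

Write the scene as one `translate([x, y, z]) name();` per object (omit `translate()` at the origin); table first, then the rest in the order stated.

table();
translate([0, -430, 0]) stool();
translate([204, 414, 689]) spool();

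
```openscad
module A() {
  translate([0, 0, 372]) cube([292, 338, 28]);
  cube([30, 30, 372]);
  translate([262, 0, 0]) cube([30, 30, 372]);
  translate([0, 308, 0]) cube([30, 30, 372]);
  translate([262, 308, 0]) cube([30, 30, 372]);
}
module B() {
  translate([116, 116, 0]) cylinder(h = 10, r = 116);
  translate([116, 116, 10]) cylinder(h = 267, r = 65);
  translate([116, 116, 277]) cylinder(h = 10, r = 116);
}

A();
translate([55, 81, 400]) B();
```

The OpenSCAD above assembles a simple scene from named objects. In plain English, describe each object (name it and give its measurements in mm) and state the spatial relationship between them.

A is a four-legged stool. The seat is a 292×338×28 mm slab whose top surface is at z = 400 mm; four square legs, each 30×30 mm in cross-section, run from the floor (z = 0) to the underside of the seat, each flush with a corner of the seat.

B is a spool: two coaxial disc flanges of radius 116 mm and thickness 10 mm, joined by a core cylinder of radius 65 mm and height 267 mm. The lower flange rests on z = 0 and the three cylinders share a vertical axis.

The spool is on top of the stool.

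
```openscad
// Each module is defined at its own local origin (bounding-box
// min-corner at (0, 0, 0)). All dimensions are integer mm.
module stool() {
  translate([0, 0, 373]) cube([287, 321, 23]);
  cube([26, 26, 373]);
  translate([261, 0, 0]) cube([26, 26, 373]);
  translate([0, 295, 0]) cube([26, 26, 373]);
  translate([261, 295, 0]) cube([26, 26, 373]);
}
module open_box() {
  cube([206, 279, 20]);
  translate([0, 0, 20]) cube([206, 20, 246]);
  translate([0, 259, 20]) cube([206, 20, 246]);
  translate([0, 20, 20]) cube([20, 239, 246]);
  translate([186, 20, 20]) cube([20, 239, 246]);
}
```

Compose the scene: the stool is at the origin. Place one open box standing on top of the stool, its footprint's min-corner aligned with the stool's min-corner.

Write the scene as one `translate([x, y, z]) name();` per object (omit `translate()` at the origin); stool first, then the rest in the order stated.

stool();
translate([0, 0, 396]) open_box();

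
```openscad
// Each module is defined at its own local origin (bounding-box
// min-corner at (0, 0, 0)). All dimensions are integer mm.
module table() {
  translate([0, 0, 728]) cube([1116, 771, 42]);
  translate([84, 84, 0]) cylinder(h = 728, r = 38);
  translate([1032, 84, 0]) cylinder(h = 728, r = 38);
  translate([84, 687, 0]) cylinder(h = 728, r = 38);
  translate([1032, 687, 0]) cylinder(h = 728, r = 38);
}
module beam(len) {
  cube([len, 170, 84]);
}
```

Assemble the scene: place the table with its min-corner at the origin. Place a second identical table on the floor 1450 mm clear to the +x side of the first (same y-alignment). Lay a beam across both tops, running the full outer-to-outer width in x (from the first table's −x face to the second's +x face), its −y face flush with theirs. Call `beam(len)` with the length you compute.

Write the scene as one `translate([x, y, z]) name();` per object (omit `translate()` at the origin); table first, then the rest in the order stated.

table();
translate([2566, 0, 0]) table();
translate([0, 0, 770]) beam(3682);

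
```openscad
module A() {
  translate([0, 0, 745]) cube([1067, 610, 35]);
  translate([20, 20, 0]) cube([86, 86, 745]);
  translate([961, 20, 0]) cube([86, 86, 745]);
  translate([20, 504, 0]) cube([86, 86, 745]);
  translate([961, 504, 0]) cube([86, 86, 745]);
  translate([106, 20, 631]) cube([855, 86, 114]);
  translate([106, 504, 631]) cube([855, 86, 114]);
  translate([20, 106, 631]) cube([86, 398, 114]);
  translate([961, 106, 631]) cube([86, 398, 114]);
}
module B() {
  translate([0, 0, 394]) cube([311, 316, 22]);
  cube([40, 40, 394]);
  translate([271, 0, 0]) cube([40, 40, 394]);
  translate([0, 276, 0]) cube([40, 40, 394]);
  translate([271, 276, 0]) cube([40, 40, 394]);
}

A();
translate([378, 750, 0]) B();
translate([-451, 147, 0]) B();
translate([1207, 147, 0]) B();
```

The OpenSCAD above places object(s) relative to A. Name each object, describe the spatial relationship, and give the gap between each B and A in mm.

Each stool's nearest face is 140 mm from the table's bounding box.

A is a table. B is a stool. Three stools sit around the table at the +y, −x, +x sides. The gap between each stool and the table is 140 mm.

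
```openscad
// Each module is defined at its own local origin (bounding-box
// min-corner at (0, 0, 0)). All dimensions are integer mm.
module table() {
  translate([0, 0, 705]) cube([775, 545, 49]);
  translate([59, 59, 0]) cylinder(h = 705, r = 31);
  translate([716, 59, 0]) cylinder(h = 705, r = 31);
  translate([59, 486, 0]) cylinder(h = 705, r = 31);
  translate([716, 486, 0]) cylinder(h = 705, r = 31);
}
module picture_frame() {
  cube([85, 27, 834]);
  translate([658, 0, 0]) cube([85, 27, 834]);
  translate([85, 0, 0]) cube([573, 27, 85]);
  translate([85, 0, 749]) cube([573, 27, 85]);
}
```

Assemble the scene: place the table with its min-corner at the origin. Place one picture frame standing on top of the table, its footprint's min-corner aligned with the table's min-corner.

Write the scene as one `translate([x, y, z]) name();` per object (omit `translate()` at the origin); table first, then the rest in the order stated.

table();
translate([0, 0, 754]) picture_frame();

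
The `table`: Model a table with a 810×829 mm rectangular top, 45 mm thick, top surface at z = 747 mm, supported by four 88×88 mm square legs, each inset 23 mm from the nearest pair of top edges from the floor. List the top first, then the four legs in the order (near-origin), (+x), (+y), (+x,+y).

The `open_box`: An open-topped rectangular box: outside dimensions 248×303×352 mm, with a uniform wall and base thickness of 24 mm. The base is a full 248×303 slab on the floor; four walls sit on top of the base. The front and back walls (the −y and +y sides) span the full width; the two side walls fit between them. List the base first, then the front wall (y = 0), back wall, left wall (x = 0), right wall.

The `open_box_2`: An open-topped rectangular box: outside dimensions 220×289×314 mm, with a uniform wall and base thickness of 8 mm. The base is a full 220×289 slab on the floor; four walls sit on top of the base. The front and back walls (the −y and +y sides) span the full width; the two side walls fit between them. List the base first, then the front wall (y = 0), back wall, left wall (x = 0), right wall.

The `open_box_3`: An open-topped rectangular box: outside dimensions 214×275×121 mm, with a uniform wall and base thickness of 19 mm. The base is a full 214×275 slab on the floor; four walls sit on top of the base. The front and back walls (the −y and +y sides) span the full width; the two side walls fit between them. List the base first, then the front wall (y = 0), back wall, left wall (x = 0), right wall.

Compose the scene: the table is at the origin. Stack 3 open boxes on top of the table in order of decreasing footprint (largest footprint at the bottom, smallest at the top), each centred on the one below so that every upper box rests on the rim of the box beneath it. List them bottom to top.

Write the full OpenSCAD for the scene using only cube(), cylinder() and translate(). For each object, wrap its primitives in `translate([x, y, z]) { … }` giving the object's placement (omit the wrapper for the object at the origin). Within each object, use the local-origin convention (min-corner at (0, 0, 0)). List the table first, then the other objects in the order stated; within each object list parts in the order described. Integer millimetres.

translate([0, 0, 702]) cube([810, 829, 45]);
translate([23, 23, 0]) cube([88, 88, 702]);
translate([699, 23, 0]) cube([88, 88, 702]);
translate([23, 718, 0]) cube([88, 88, 702]);
translate([699, 718, 0]) cube([88, 88, 702]);
translate([281, 263, 747]) {
  cube([248, 303, 24]);
  translate([0, 0, 24]) cube([248, 24, 328]);
  translate([0, 279, 24]) cube([248, 24, 328]);
  translate([0, 24, 24]) cube([24, 255, 328]);
  translate([224, 24, 24]) cube([24, 255, 328]);
}
translate([295, 270, 1099]) {
  cube([220, 289, 8]);
  translate([0, 0, 8]) cube([220, 8, 306]);
  translate([0, 281, 8]) cube([220, 8, 306]);
  translate([0, 8, 8]) cube([8, 273, 306]);
  translate([212, 8, 8]) cube([8, 273, 306]);
}
translate([298, 277, 1413]) {
  cube([214, 275, 19]);
  translate([0, 0, 19]) cube([214, 19, 102]);
  translate([0, 256, 19]) cube([214, 19, 102]);
  translate([0, 19, 19]) cube([19, 237, 102]);
  translate([195, 19, 19]) cube([19, 237, 102]);
}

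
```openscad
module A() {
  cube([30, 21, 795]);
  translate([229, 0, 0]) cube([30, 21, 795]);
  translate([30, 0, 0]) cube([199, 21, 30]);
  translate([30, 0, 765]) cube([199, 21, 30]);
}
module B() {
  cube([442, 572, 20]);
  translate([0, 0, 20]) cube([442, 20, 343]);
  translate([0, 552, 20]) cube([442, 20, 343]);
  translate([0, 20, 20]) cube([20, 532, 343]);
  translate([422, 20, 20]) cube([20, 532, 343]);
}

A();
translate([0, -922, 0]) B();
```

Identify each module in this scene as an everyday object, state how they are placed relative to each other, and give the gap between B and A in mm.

A is a picture frame. B is an open box. The open box is on the floor beside the picture frame on its −y side. The gap between the open box and the picture frame is 350 mm.

The open box's nearest face is 350 mm from the picture frame's −y face.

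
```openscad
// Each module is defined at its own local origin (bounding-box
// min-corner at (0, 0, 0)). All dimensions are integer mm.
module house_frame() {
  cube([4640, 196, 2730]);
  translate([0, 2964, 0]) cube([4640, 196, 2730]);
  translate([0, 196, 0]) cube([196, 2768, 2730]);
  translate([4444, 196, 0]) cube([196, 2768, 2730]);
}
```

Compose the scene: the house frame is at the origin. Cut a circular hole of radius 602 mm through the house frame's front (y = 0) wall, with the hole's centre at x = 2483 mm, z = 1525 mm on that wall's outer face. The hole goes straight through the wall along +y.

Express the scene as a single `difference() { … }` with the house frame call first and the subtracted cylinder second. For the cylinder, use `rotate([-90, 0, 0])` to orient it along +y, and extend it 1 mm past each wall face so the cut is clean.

difference() {
  house_frame();
  translate([2483, -1, 1525]) rotate([-90, 0, 0]) cylinder(h = 198, r = 602);
}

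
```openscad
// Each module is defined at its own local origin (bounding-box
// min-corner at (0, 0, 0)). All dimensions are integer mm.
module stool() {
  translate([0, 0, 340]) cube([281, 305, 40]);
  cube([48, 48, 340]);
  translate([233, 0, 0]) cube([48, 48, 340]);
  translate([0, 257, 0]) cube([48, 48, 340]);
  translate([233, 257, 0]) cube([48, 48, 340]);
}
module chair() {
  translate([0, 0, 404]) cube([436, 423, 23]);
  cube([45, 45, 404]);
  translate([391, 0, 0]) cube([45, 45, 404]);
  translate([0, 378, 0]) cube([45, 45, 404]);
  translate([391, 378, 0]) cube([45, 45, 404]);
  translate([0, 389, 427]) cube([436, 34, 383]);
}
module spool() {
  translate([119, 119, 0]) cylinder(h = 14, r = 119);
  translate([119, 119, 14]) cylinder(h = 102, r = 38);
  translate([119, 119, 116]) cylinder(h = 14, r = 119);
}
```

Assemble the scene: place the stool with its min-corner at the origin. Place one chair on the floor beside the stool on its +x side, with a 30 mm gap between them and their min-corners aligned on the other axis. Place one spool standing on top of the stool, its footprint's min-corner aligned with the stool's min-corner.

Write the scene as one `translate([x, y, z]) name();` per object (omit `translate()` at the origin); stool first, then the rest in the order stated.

stool();
translate([311, 0, 0]) chair();
translate([0, 0, 380]) spool();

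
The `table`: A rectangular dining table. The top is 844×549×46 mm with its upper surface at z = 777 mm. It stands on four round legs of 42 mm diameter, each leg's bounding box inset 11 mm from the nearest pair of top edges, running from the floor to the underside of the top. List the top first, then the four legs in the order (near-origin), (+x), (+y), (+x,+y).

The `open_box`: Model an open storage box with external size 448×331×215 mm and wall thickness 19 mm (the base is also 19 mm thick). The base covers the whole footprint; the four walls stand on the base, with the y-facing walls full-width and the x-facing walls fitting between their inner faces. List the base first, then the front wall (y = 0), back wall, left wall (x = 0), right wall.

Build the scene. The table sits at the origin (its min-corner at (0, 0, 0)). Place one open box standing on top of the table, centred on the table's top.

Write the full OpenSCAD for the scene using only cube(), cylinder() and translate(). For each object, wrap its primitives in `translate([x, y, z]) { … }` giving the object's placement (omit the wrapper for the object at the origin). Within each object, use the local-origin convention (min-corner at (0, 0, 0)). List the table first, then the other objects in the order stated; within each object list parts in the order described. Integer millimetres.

translate([0, 0, 731]) cube([844, 549, 46]);
translate([32, 32, 0]) cylinder(h = 731, r = 21);
translate([812, 32, 0]) cylinder(h = 731, r = 21);
translate([32, 517, 0]) cylinder(h = 731, r = 21);
translate([812, 517, 0]) cylinder(h = 731, r = 21);
translate([198, 109, 777]) {
  cube([448, 331, 19]);
  translate([0, 0, 19]) cube([448, 19, 196]);
  translate([0, 312, 19]) cube([448, 19, 196]);
  translate([0, 19, 19]) cube([19, 293, 196]);
  translate([429, 19, 19]) cube([19, 293, 196]);
}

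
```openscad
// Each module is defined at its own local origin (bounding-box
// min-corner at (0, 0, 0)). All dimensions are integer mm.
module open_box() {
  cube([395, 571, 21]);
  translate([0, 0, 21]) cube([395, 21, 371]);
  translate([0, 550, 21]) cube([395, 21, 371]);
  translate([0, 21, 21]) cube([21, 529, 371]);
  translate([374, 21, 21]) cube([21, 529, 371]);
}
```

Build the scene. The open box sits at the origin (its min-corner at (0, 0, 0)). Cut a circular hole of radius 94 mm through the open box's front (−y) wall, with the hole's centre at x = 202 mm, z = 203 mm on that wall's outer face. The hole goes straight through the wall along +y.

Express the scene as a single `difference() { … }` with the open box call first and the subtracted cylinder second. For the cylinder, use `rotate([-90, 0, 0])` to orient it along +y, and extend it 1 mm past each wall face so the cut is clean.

difference() {
  open_box();
  translate([202, -1, 203]) rotate([-90, 0, 0]) cylinder(h = 23, r = 94);
}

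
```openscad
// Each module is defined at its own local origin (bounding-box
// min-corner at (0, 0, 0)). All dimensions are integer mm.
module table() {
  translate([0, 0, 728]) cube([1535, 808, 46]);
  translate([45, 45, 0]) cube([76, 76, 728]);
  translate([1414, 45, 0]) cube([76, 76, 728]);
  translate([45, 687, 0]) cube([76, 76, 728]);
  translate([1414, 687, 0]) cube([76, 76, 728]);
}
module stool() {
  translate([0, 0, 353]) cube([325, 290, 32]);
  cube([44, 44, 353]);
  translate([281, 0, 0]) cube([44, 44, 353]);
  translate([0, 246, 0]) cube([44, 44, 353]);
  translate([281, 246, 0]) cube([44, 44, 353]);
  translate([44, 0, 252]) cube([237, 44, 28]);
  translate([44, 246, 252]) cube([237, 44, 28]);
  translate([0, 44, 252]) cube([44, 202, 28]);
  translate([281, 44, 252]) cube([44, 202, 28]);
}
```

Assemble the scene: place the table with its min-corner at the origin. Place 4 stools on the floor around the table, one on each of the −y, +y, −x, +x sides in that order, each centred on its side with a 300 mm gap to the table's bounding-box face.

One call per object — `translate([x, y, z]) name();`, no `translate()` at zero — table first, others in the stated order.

table();
translate([605, -590, 0]) stool();
translate([605, 1108, 0]) stool();
translate([-625, 259, 0]) stool();
translate([1835, 259, 0]) stool();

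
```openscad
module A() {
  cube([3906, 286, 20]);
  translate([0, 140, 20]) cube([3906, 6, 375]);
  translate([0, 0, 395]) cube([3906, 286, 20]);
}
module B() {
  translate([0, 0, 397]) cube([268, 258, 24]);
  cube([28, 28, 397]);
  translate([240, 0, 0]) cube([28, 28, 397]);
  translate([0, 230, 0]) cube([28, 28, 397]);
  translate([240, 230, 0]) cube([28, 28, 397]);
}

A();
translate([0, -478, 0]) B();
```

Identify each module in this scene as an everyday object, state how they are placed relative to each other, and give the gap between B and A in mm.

The stool's nearest face is 220 mm from the I-beam's −y face.

A is an I-beam. B is a stool. The stool is on the floor beside the I-beam on its −y side. The gap between the stool and the I-beam is 220 mm.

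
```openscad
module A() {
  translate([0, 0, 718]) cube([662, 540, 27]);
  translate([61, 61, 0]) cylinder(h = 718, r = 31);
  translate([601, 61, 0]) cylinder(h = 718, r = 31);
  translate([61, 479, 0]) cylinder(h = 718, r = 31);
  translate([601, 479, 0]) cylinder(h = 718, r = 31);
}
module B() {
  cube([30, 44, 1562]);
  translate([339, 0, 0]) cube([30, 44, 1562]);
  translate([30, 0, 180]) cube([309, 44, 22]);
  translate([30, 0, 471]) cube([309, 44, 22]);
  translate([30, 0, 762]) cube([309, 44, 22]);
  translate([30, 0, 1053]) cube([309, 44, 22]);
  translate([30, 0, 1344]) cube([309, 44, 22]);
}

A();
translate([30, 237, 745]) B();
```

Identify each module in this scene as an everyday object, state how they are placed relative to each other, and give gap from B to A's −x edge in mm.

The ladder's min-x is at 30; the table's min-x is 0; gap = 30 mm.

A is a table. B is a ladder. The ladder is on top of the table. The gap from the ladder to the table's −x edge is 30 mm.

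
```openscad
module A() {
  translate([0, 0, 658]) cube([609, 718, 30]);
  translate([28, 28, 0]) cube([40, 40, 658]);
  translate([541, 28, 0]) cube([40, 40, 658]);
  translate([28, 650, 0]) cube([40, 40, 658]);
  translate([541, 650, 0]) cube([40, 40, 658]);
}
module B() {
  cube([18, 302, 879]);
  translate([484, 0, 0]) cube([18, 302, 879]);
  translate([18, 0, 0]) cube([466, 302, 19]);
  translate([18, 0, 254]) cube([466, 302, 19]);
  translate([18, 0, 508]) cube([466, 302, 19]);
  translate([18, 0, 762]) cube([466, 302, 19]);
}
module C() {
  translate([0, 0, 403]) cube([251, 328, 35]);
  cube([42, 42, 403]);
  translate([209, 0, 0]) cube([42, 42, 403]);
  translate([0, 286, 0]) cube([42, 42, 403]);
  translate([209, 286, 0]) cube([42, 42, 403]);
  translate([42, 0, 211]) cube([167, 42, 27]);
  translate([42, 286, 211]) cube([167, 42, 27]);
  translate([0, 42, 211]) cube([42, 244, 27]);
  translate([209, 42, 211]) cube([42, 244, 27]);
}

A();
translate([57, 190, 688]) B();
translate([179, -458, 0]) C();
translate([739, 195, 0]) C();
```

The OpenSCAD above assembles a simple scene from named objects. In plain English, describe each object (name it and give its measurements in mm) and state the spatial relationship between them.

A is a rectangular dining table. The top is 609×718×30 mm with its upper surface at z = 688 mm. It stands on four 40×40 mm square legs, each inset 28 mm from the nearest pair of top edges, running from the floor to the underside of the top.

B is an open bookshelf. Two side panels, each 18 mm thick, 302 mm deep and 879 mm tall, stand 502 mm apart (outside-to-outside). Between them sit 4 shelves, each 19 mm thick and 302 mm deep, spanning the full gap between the sides. The bottom shelf rests on the floor (its underside at z = 0) and the clear gap between one shelf's top and the next shelf's underside is 235 mm.

C is a four-legged stool. The seat is a 251×328×35 mm slab whose top surface is at z = 438 mm; four square legs, each 42×42 mm in cross-section, run from the floor (z = 0) to the underside of the seat, each flush with a corner of the seat. Four stretchers, 42 mm wide and 27 mm tall, connect adjacent legs with their undersides at z = 211 mm, each running between the inner faces of the legs it joins and aligned with the legs' outer faces on the other axis.

The bookshelf is on top of the table. Two stools sit around the table at the −y, +x sides.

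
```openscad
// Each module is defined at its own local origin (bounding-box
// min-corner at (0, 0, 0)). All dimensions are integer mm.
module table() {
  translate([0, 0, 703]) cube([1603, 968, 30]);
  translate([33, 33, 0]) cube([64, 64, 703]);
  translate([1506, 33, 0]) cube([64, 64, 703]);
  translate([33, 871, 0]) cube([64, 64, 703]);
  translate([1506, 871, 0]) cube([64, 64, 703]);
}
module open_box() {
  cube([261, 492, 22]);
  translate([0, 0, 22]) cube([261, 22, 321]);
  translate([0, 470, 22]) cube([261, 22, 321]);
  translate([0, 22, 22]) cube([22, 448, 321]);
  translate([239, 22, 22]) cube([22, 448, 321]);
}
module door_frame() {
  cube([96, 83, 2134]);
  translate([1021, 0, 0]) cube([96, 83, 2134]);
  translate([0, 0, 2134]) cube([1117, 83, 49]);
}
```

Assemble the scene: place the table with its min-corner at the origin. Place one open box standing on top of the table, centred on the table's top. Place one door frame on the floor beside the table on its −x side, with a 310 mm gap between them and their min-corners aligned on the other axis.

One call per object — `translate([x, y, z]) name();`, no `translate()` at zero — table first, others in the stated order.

table();
translate([671, 238, 733]) open_box();
translate([-1427, 0, 0]) door_frame();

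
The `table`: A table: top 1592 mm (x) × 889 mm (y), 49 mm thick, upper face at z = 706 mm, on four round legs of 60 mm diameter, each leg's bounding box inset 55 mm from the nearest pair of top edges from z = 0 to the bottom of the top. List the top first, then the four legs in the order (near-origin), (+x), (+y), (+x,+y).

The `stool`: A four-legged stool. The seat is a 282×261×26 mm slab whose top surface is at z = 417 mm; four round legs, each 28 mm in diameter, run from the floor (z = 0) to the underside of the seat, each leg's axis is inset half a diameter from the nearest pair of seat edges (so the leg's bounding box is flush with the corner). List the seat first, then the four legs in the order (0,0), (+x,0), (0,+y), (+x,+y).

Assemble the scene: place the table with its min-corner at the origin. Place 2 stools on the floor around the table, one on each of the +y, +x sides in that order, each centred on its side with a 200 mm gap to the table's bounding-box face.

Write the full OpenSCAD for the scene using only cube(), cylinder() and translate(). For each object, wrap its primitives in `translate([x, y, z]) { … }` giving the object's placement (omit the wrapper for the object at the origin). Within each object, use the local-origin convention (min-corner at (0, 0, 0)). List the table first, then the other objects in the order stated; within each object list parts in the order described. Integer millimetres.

translate([0, 0, 657]) cube([1592, 889, 49]);
translate([85, 85, 0]) cylinder(h = 657, r = 30);
translate([1507, 85, 0]) cylinder(h = 657, r = 30);
translate([85, 804, 0]) cylinder(h = 657, r = 30);
translate([1507, 804, 0]) cylinder(h = 657, r = 30);
translate([655, 1089, 0]) {
  translate([0, 0, 391]) cube([282, 261, 26]);
  translate([14, 14, 0]) cylinder(h = 391, r = 14);
  translate([268, 14, 0]) cylinder(h = 391, r = 14);
  translate([14, 247, 0]) cylinder(h = 391, r = 14);
  translate([268, 247, 0]) cylinder(h = 391, r = 14);
}
translate([1792, 314, 0]) {
  translate([0, 0, 391]) cube([282, 261, 26]);
  translate([14, 14, 0]) cylinder(h = 391, r = 14);
  translate([268, 14, 0]) cylinder(h = 391, r = 14);
  translate([14, 247, 0]) cylinder(h = 391, r = 14);
  translate([268, 247, 0]) cylinder(h = 391, r = 14);
}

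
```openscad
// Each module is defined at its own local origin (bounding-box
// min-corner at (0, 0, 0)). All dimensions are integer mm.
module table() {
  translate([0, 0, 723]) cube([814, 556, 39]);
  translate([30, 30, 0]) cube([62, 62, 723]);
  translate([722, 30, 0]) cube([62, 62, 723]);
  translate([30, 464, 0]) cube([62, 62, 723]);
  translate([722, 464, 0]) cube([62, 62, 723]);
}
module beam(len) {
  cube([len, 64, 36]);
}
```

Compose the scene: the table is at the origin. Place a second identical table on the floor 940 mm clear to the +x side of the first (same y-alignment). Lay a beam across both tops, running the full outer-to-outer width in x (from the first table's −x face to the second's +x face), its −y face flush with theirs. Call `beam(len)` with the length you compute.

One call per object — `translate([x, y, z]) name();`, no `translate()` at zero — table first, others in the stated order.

table();
translate([1754, 0, 0]) table();
translate([0, 0, 762]) beam(2568);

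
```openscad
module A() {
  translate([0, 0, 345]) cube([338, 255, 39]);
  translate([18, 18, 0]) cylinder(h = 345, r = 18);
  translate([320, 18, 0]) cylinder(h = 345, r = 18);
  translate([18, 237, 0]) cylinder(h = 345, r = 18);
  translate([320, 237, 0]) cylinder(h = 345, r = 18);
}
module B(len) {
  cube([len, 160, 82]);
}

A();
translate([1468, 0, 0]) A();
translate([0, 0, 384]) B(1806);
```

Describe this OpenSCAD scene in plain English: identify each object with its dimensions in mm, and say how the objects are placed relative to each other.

A is a simple wooden stool: a rectangular seat 338 mm (x) by 255 mm (y), 39 mm thick, top face at z = 384 mm, on four round legs, each 36 mm in diameter. The legs rest on z = 0, each leg's axis is inset half a diameter from the nearest pair of seat edges (so the leg's bounding box is flush with the corner).

B is a rectangular beam 1806 mm long (x), 160 mm deep (y), 82 mm thick (z).

The beam spans the tops of two stools placed 1130 mm apart, resting at z = 384 mm.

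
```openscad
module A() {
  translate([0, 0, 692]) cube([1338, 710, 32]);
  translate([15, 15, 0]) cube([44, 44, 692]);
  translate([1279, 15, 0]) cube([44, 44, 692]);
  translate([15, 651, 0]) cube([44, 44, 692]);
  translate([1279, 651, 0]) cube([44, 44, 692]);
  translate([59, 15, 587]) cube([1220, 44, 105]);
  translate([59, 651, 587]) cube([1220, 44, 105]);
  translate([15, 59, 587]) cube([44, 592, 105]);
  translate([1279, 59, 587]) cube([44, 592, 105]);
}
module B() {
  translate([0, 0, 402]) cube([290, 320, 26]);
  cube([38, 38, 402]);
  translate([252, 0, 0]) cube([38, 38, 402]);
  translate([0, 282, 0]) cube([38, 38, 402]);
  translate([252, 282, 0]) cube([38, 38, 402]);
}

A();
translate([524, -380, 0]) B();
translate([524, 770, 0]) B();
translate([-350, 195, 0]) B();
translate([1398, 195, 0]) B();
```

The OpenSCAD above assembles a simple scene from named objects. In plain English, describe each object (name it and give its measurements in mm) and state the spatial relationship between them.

A is a rectangular dining table. The top is 1338×710×32 mm with its upper surface at z = 724 mm. It stands on four 44×44 mm square legs, each inset 15 mm from the nearest pair of top edges, running from the floor to the underside of the top. Four apron rails, 44 mm thick and 105 mm tall, run between adjacent legs with their top edges flush with the underside of the top and their outer faces flush with the legs' outer faces.

B is a four-legged stool. The seat is a 290×320×26 mm slab whose top surface is at z = 428 mm; four square legs, each 38×38 mm in cross-section, run from the floor (z = 0) to the underside of the seat, each flush with a corner of the seat.

Four stools sit around the table at the −y, +y, −x, +x sides.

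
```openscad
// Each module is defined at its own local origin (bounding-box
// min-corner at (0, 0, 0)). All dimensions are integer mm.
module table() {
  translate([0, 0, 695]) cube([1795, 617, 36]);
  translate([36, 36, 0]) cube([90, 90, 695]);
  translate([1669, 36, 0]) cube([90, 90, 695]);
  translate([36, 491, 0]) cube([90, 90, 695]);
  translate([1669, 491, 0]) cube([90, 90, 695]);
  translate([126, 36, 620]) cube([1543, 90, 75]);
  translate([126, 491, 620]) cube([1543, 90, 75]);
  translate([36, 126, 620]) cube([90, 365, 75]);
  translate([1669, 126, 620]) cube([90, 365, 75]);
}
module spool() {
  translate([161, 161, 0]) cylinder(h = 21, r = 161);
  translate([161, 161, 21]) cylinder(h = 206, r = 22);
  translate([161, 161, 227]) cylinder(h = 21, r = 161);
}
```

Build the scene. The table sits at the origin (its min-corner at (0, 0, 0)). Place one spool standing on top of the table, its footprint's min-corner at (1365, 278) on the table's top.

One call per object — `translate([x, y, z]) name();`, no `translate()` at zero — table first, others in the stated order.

table();
translate([1365, 278, 731]) spool();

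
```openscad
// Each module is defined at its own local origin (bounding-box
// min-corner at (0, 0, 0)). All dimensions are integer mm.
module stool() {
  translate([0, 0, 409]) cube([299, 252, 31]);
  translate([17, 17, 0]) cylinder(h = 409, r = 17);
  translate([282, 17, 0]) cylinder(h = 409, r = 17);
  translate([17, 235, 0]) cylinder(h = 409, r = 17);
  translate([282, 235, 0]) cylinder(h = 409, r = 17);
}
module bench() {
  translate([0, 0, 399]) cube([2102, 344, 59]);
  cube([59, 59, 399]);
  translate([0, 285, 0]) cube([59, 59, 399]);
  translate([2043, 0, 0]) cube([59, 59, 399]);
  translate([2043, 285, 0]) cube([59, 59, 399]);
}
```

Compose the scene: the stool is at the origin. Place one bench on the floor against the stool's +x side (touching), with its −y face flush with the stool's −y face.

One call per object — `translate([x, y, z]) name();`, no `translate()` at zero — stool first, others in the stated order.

stool();
translate([299, 0, 0]) bench();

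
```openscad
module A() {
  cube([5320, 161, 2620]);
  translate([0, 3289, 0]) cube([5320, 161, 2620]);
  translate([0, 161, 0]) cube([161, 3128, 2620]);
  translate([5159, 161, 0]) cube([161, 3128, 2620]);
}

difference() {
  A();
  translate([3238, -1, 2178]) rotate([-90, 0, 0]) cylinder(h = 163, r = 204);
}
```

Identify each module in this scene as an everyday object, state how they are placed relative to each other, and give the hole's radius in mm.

A is a house frame. The house frame has a circular hole through its front wall. The hole's radius is 204 mm.

The subtracted cylinder has r = 204 mm.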